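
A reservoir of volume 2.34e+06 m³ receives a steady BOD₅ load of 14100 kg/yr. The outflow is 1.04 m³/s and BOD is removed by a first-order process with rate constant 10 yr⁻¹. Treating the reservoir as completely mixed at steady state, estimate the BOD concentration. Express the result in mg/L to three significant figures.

Outflow Q = 1.04 m³/s × 3.156e+07 s/yr = 3.282e+07 m³/yr.
Steady-state CSTR mass balance: W = Q·C + k·V·C, so C = W/(Q + kV).
Q + kV = 3.282e+07 + 10·2.34e+06 = 5.622e+07 m³/yr.
C = 14100/5.622e+07 = 0.0002508 kg/m³ = 0.2508 mg/L.

0.251 mg/L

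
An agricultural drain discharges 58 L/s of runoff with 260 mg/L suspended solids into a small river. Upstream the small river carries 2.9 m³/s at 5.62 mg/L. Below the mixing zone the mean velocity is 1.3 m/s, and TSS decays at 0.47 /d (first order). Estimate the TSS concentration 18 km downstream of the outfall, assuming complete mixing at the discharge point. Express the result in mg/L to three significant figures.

9.84 mg/L

58 L/s = 0.058 m³/s.
After complete mixing, C₀ = (0.058·260 + 2.9·5.62) / 2.958 = 10.61 mg/L.
Travel time t = 1.8e+04 m / 1.3 m/s = 1.385e+04 s = 0.1603 d.
C = 10.61·exp(−0.47·0.1603) = 10.61·0.9274 = 9.838 mg/L.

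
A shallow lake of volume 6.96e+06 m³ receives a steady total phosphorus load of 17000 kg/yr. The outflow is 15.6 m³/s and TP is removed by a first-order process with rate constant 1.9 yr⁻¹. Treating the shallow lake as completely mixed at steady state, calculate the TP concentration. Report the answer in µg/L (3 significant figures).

Outflow Q = 15.6 m³/s × 3.156e+07 s/yr = 4.923e+08 m³/yr.
Steady-state CSTR mass balance: W = Q·C + k·V·C, so C = W/(Q + kV).
Q + kV = 4.923e+08 + 1.9·6.96e+06 = 5.055e+08 m³/yr.
C = 17000/5.055e+08 = 3.363e-05 kg/m³ = 0.03363 mg/L = 33.63 µg/L.

33.6 µg/L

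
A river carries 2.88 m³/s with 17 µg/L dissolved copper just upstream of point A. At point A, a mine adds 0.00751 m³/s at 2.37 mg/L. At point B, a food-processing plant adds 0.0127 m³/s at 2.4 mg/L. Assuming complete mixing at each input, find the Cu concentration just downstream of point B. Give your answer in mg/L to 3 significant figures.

17 µg/L = 0.017 mg/L.
After input A: C = (2.88·0.017 + 0.00751·2.37) / 2.888 = 0.02312 mg/L.
After input B: C = (2.888·0.02312 + 0.0127·2.4) / 2.9 = 0.03353 mg/L.

0.0335 mg/L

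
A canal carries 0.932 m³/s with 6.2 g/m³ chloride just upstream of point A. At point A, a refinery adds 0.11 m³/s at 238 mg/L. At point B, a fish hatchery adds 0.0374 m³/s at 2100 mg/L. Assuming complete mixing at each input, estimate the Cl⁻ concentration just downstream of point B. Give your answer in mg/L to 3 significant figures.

After input A: C = (0.932·6.2 + 0.11·238) / 1.042 = 30.67 mg/L.
After input B: C = (1.042·30.67 + 0.0374·2100) / 1.079 = 102.4 mg/L.

102 mg/L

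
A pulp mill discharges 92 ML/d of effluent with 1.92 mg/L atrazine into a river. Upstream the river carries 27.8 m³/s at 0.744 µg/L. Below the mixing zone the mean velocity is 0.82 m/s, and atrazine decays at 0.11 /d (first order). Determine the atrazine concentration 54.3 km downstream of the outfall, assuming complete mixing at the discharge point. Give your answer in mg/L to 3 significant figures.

92 ML/d = 1.065 m³/s.
0.744 µg/L = 0.000744 mg/L.
After complete mixing, C₀ = (1.065·1.92 + 27.8·0.000744) / 28.86 = 0.07154 mg/L.
Travel time t = 5.43e+04 m / 0.82 m/s = 6.622e+04 s = 0.7664 d.
C = 0.07154·exp(−0.11·0.7664) = 0.07154·0.9191 = 0.06576 mg/L.

0.0658 mg/L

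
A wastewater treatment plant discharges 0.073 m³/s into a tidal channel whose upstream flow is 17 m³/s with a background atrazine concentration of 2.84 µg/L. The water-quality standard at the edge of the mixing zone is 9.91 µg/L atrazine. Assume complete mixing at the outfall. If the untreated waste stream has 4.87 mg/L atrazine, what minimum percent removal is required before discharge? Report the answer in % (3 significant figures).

66.0 %

2.84 µg/L = 0.00284 mg/L.
9.91 µg/L = 0.00991 mg/L.
Mass balance: 0.00991·17.07 = 0.073·Cₑ + 17·0.00284.
Cₑ = (0.1692 − 0.04828) / 0.073 = 1.656 mg/L.
Required removal = 1 − 1.656/4.87 = 65.99 %.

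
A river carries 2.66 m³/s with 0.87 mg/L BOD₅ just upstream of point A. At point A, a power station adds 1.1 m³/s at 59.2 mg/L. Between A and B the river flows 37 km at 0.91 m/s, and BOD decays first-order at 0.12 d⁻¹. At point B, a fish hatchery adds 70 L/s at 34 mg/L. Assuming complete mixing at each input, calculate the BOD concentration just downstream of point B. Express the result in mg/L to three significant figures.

17.3 mg/L

After input A: C = (2.66·0.87 + 1.1·59.2) / 3.76 = 17.93 mg/L.
Over the 37 km reach to input B (t = 4.066e+04 s = 0.4706 d), decay gives C = 17.93·exp(−0.12·0.4706) = 16.95 mg/L.
70 L/s = 0.07 m³/s.
After input B: C = (3.76·16.95 + 0.07·34) / 3.83 = 17.26 mg/L.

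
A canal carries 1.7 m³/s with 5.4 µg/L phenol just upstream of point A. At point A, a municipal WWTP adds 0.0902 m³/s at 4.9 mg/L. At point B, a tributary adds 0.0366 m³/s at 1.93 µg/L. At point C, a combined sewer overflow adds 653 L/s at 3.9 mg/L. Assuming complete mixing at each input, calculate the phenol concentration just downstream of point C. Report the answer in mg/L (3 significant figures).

5.4 µg/L = 0.0054 mg/L.
After input A: C = (1.7·0.0054 + 0.0902·4.9) / 1.79 = 0.252 mg/L.
1.93 µg/L = 0.00193 mg/L.
After input B: C = (1.79·0.252 + 0.0366·0.00193) / 1.827 = 0.247 mg/L.
653 L/s = 0.653 m³/s.
After input C: C = (1.827·0.247 + 0.653·3.9) / 2.48 = 1.209 mg/L.

1.21 mg/L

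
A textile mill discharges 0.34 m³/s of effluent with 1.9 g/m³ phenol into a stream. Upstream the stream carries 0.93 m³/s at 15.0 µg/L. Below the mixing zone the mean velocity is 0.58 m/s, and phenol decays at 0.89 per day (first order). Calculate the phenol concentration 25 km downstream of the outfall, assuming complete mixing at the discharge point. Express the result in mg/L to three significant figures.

15.0 µg/L = 0.015 mg/L.
After complete mixing, C₀ = (0.34·1.9 + 0.93·0.015) / 1.27 = 0.5196 mg/L.
Travel time t = 2.5e+04 m / 0.58 m/s = 4.31e+04 s = 0.4989 d.
C = 0.5196·exp(−0.89·0.4989) = 0.5196·0.6415 = 0.3333 mg/L.

0.333 mg/L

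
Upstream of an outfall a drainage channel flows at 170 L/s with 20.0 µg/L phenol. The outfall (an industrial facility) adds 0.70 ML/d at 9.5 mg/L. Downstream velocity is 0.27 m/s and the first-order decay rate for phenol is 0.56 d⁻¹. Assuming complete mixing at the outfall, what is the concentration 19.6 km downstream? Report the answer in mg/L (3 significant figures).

0.70 ML/d = 0.008102 m³/s.
170 L/s = 0.17 m³/s.
20.0 µg/L = 0.02 mg/L.
After complete mixing, C₀ = (0.008102·9.5 + 0.17·0.02) / 0.1781 = 0.4512 mg/L.
Travel time t = 1.96e+04 m / 0.27 m/s = 7.259e+04 s = 0.8402 d.
C = 0.4512·exp(−0.56·0.8402) = 0.4512·0.6247 = 0.2819 mg/L.

0.282 mg/L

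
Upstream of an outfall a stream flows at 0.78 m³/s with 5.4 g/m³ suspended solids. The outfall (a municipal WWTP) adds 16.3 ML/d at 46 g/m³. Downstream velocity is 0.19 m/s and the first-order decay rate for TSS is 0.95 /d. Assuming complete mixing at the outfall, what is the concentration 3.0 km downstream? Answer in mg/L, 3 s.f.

16.3 ML/d = 0.1887 m³/s.
After complete mixing, C₀ = (0.1887·46 + 0.78·5.4) / 0.9687 = 13.31 mg/L.
Travel time t = 3000 m / 0.19 m/s = 1.579e+04 s = 0.1827 d.
C = 13.31·exp(−0.95·0.1827) = 13.31·0.8406 = 11.19 mg/L.

11.2 mg/L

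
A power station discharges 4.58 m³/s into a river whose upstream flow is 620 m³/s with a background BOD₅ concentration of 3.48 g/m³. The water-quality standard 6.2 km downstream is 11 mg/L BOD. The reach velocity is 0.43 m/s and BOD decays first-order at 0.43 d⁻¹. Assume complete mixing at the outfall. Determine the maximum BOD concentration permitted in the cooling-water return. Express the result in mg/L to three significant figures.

1140 mg/L

Travel time to the compliance point: t = 6200/0.43 = 1.442e+04 s = 0.1669 d; decay factor exp(−0.43·0.1669) = 0.9308.
So the concentration just after mixing may be at most 11/0.9308 = 11.82 mg/L.
Mass balance: 11.82·624.6 = 4.58·Cₑ + 620·3.48.
Cₑ = (7382 − 2158) / 4.58 = 1141 mg/L.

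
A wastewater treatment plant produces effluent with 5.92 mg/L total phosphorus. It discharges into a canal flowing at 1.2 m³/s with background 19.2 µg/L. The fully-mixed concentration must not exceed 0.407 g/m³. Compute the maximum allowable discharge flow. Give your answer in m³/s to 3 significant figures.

19.2 µg/L = 0.0192 mg/L.
Mass balance at complete mixing: C_std·(Q_w + Q_r) = Q_w·C_e + Q_r·C_b.
Rearranging, Q_w = Q_r·(C_std − C_b)/(C_e − C_std) = 1.2·(0.407 − 0.0192) / (5.92 − 0.407) = 0.08441 m³/s.

0.0844 m³/s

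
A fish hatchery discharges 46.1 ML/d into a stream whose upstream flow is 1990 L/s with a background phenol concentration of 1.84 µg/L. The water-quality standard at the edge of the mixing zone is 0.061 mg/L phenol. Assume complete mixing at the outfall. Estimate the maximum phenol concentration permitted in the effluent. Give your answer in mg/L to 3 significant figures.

0.282 mg/L

46.1 ML/d = 0.5336 m³/s.
1990 L/s = 1.99 m³/s.
1.84 µg/L = 0.00184 mg/L.
Mass balance: 0.061·2.524 = 0.5336·Cₑ + 1.99·0.00184.
Cₑ = (0.1539 − 0.003662) / 0.5336 = 0.2816 mg/L.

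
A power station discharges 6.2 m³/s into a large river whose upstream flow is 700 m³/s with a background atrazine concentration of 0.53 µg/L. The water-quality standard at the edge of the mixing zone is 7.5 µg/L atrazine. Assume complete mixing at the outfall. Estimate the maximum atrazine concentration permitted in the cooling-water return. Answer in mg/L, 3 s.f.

0.794 mg/L

0.53 µg/L = 0.00053 mg/L.
7.5 µg/L = 0.0075 mg/L.
Mass balance: 0.0075·706.2 = 6.2·Cₑ + 700·0.00053.
Cₑ = (5.296 − 0.371) / 6.2 = 0.7944 mg/L.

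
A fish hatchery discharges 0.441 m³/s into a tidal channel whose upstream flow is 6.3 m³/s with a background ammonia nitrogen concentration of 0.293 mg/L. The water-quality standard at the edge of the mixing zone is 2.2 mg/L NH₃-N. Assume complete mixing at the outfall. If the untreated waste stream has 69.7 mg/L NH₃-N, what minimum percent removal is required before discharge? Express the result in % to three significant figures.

57.8 %

Mass balance: 2.2·6.741 = 0.441·Cₑ + 6.3·0.293.
Cₑ = (14.83 − 1.846) / 0.441 = 29.44 mg/L.
Required removal = 1 − 29.44/69.7 = 57.76 %.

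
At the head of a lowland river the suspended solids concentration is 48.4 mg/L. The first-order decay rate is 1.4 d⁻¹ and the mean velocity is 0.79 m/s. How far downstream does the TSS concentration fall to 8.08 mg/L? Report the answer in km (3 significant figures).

From C = C₀·e^(−kt), t = ln(C₀/C)/k = ln(48.4/8.08)/1.4 = 1.79/1.4 = 1.279 d.
Distance = v·t = 0.79 m/s × 1.105e+05 s = 8.728e+04 m = 87.28 km.

87.3 km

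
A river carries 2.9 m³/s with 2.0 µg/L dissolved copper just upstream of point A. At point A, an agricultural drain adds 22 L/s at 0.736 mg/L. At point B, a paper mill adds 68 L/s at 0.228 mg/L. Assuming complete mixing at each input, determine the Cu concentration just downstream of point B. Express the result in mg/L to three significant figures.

0.0125 mg/L

2.0 µg/L = 0.002 mg/L.
22 L/s = 0.022 m³/s.
After input A: C = (2.9·0.002 + 0.022·0.736) / 2.922 = 0.007526 mg/L.
68 L/s = 0.068 m³/s.
After input B: C = (2.922·0.007526 + 0.068·0.228) / 2.99 = 0.01254 mg/L.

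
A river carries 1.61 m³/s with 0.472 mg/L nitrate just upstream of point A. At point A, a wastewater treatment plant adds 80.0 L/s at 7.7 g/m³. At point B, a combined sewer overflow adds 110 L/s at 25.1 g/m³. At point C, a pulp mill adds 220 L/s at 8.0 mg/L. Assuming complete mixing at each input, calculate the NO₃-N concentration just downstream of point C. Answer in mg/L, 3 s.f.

2.92 mg/L

80.0 L/s = 0.08 m³/s.
After input A: C = (1.61·0.472 + 0.08·7.7) / 1.69 = 0.8142 mg/L.
110 L/s = 0.11 m³/s.
After input B: C = (1.69·0.8142 + 0.11·25.1) / 1.8 = 2.298 mg/L.
220 L/s = 0.22 m³/s.
After input C: C = (1.8·2.298 + 0.22·8) / 2.02 = 2.919 mg/L.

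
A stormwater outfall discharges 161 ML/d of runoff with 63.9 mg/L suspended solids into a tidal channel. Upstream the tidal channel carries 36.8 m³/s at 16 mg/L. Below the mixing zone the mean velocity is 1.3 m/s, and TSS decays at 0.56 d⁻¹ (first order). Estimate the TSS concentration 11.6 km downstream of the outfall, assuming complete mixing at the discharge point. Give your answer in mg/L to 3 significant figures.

17.3 mg/L

161 ML/d = 1.863 m³/s.
After complete mixing, C₀ = (1.863·63.9 + 36.8·16) / 38.66 = 18.31 mg/L.
Travel time t = 1.16e+04 m / 1.3 m/s = 8923 s = 0.1033 d.
C = 18.31·exp(−0.56·0.1033) = 18.31·0.9438 = 17.28 mg/L.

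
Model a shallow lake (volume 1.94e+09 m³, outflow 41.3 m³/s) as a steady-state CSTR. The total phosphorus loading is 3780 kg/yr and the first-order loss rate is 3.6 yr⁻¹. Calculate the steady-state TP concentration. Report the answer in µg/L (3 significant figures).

Outflow Q = 41.3 m³/s × 3.156e+07 s/yr = 1.303e+09 m³/yr.
Steady-state CSTR mass balance: W = Q·C + k·V·C, so C = W/(Q + kV).
Q + kV = 1.303e+09 + 3.6·1.94e+09 = 8.287e+09 m³/yr.
C = 3780/8.287e+09 = 4.561e-07 kg/m³ = 0.0004561 mg/L = 0.4561 µg/L.

0.456 µg/L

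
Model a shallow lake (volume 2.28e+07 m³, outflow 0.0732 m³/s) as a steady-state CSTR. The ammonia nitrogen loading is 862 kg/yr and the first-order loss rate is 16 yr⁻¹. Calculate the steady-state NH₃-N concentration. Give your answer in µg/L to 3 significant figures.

2.35 µg/L

Outflow Q = 0.0732 m³/s × 3.156e+07 s/yr = 2.31e+06 m³/yr.
Steady-state CSTR mass balance: W = Q·C + k·V·C, so C = W/(Q + kV).
Q + kV = 2.31e+06 + 16·2.28e+07 = 3.671e+08 m³/yr.
C = 862/3.671e+08 = 2.348e-06 kg/m³ = 0.002348 mg/L = 2.348 µg/L.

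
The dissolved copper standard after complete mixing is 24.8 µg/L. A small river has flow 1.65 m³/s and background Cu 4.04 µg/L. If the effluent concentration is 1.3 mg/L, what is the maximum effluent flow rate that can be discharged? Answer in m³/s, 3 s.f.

4.04 µg/L = 0.00404 mg/L.
24.8 µg/L = 0.0248 mg/L.
Mass balance at complete mixing: C_std·(Q_w + Q_r) = Q_w·C_e + Q_r·C_b.
Rearranging, Q_w = Q_r·(C_std − C_b)/(C_e − C_std) = 1.65·(0.0248 − 0.00404) / (1.3 − 0.0248) = 0.02686 m³/s.

0.0269 m³/s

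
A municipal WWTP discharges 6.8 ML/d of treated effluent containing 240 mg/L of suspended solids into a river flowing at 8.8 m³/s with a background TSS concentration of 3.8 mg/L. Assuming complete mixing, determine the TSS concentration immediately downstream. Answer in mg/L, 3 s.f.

6.8 ML/d = 0.0787 m³/s.
Flow-weighted mixing gives C = (0.0787·240 + 8.8·3.8) / (0.0787 + 8.8) = 52.33/8.879 = 5.894 mg/L.

5.89 mg/L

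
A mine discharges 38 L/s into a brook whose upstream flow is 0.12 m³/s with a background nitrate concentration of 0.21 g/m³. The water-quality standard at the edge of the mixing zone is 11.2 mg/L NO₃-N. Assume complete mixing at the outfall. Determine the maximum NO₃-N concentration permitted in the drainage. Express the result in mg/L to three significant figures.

38 L/s = 0.038 m³/s.
Mass balance: 11.2·0.158 = 0.038·Cₑ + 0.12·0.21.
Cₑ = (1.77 − 0.0252) / 0.038 = 45.91 mg/L.

45.9 mg/L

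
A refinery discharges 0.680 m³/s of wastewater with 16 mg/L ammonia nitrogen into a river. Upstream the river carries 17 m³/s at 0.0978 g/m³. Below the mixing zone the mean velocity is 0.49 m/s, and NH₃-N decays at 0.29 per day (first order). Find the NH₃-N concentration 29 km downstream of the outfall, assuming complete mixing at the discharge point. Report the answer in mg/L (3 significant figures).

0.582 mg/L

After complete mixing, C₀ = (0.68·16 + 17·0.0978) / 17.68 = 0.7094 mg/L.
Travel time t = 2.9e+04 m / 0.49 m/s = 5.918e+04 s = 0.685 d.
C = 0.7094·exp(−0.29·0.685) = 0.7094·0.8198 = 0.5816 mg/L.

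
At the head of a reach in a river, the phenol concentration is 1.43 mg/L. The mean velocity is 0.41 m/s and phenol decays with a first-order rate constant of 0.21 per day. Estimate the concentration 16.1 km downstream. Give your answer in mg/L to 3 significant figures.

Travel time t = 16.1 km / 0.41 m/s = 1.61e+04/0.41 = 3.927e+04 s = 0.4545 d.
First-order decay: C = 1.43·exp(−0.21·0.4545) = 1.43·0.909 = 1.3 mg/L.

1.30 mg/L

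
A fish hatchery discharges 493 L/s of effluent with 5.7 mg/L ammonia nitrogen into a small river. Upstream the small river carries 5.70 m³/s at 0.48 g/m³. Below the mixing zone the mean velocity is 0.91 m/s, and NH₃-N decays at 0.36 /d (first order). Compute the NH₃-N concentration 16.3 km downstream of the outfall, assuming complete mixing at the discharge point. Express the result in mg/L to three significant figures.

0.831 mg/L

493 L/s = 0.493 m³/s.
After complete mixing, C₀ = (0.493·5.7 + 5.7·0.48) / 6.193 = 0.8955 mg/L.
Travel time t = 1.63e+04 m / 0.91 m/s = 1.791e+04 s = 0.2073 d.
C = 0.8955·exp(−0.36·0.2073) = 0.8955·0.9281 = 0.8311 mg/L.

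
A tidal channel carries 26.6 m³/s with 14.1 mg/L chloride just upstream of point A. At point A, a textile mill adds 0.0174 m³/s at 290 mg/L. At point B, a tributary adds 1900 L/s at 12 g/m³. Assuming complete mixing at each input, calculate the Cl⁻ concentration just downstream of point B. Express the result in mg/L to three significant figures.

After input A: C = (26.6·14.1 + 0.0174·290) / 26.62 = 14.28 mg/L.
1900 L/s = 1.9 m³/s.
After input B: C = (26.62·14.28 + 1.9·12) / 28.52 = 14.13 mg/L.

14.1 mg/L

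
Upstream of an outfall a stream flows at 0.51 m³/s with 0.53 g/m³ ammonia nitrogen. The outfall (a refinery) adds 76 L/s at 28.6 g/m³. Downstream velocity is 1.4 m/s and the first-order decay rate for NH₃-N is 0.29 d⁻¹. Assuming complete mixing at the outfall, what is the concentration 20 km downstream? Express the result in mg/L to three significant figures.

76 L/s = 0.076 m³/s.
After complete mixing, C₀ = (0.076·28.6 + 0.51·0.53) / 0.586 = 4.17 mg/L.
Travel time t = 2e+04 m / 1.4 m/s = 1.429e+04 s = 0.1653 d.
C = 4.17·exp(−0.29·0.1653) = 4.17·0.9532 = 3.975 mg/L.

3.98 mg/L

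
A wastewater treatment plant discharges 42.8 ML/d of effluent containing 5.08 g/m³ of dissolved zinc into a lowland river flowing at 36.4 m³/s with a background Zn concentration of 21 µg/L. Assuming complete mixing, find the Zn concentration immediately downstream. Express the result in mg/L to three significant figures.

42.8 ML/d = 0.4954 m³/s.
21 µg/L = 0.021 mg/L.
Flow-weighted mixing gives C = (0.4954·5.08 + 36.4·0.021) / (0.4954 + 36.4) = 3.281/36.9 = 0.08892 mg/L.

0.0889 mg/L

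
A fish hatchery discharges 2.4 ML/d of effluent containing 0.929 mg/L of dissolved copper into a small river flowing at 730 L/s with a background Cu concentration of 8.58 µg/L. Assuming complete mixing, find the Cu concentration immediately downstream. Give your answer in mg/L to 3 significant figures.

0.0423 mg/L

2.4 ML/d = 0.02778 m³/s.
730 L/s = 0.73 m³/s.
8.58 µg/L = 0.00858 mg/L.
Conservation of mass across the mixing zone: C = (0.02778·0.929 + 0.73·0.00858) / (0.02778 + 0.73) = 0.03207/0.7578 = 0.04232 mg/L.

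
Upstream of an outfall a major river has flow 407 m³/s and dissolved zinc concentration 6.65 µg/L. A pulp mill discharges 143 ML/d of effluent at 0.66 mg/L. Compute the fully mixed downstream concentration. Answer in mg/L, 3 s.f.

0.00930 mg/L

143 ML/d = 1.655 m³/s.
6.65 µg/L = 0.00665 mg/L.
Flow-weighted mixing gives C = (1.655·0.66 + 407·0.00665) / (1.655 + 407) = 3.799/408.7 = 0.009296 mg/L.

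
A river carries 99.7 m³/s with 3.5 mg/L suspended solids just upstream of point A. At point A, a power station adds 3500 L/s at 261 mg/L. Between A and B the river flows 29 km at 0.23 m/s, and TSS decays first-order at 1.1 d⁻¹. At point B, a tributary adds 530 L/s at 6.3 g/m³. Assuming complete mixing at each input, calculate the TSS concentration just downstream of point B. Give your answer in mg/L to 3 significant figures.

2.48 mg/L

3500 L/s = 3.5 m³/s.
After input A: C = (99.7·3.5 + 3.5·261) / 103.2 = 12.23 mg/L.
Over the 29 km reach to input B (t = 1.261e+05 s = 1.459 d), decay gives C = 12.23·exp(−1.1·1.459) = 2.457 mg/L.
530 L/s = 0.53 m³/s.
After input B: C = (103.2·2.457 + 0.53·6.3) / 103.7 = 2.476 mg/L.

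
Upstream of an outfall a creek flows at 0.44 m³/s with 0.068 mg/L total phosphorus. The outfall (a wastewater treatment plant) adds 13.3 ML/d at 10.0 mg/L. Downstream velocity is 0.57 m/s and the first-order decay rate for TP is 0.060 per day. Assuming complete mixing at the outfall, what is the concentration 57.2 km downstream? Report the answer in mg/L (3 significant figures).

2.46 mg/L

13.3 ML/d = 0.1539 m³/s.
After complete mixing, C₀ = (0.1539·10 + 0.44·0.068) / 0.5939 = 2.642 mg/L.
Travel time t = 5.72e+04 m / 0.57 m/s = 1.004e+05 s = 1.161 d.
C = 2.642·exp(−0.060·1.161) = 2.642·0.9327 = 2.464 mg/L.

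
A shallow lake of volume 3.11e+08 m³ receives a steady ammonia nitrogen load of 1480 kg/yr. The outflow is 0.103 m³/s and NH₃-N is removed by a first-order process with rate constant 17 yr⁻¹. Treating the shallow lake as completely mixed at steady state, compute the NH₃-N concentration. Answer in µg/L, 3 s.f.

0.280 µg/L

Outflow Q = 0.103 m³/s × 3.156e+07 s/yr = 3.25e+06 m³/yr.
Steady-state CSTR mass balance: W = Q·C + k·V·C, so C = W/(Q + kV).
Q + kV = 3.25e+06 + 17·3.11e+08 = 5.29e+09 m³/yr.
C = 1480/5.29e+09 = 2.798e-07 kg/m³ = 0.0002798 mg/L = 0.2798 µg/L.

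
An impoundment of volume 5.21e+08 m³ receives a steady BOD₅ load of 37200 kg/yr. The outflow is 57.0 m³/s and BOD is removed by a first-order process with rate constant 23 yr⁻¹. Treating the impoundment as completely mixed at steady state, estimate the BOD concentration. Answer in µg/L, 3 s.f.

Outflow Q = 57.0 m³/s × 3.156e+07 s/yr = 1.799e+09 m³/yr.
Steady-state CSTR mass balance: W = Q·C + k·V·C, so C = W/(Q + kV).
Q + kV = 1.799e+09 + 23·5.21e+08 = 1.378e+10 m³/yr.
C = 37200/1.378e+10 = 2.699e-06 kg/m³ = 0.002699 mg/L = 2.699 µg/L.

2.70 µg/L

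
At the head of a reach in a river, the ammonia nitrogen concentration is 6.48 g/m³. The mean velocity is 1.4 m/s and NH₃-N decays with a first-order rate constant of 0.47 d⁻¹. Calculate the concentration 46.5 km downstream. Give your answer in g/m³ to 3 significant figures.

Travel time t = 46.5 km / 1.4 m/s = 4.65e+04/1.4 = 3.321e+04 s = 0.3844 d.
First-order decay: C = 6.48·exp(−0.47·0.3844) = 6.48·0.8347 = 5.409 g/m³.

5.41 g/m³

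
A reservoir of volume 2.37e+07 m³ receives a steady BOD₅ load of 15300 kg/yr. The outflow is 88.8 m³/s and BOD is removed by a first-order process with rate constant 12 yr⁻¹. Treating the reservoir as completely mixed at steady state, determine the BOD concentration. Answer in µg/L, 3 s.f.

4.96 µg/L

Outflow Q = 88.8 m³/s × 3.156e+07 s/yr = 2.802e+09 m³/yr.
Steady-state CSTR mass balance: W = Q·C + k·V·C, so C = W/(Q + kV).
Q + kV = 2.802e+09 + 12·2.37e+07 = 3.087e+09 m³/yr.
C = 15300/3.087e+09 = 4.957e-06 kg/m³ = 0.004957 mg/L = 4.957 µg/L.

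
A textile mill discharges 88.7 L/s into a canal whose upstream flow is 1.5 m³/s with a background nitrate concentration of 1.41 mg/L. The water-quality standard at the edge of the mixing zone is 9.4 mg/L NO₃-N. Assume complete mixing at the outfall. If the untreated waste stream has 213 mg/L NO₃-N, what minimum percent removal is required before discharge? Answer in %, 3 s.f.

32.2 %

88.7 L/s = 0.0887 m³/s.
Mass balance: 9.4·1.589 = 0.0887·Cₑ + 1.5·1.41.
Cₑ = (14.93 − 2.115) / 0.0887 = 144.5 mg/L.
Required removal = 1 − 144.5/213 = 32.15 %.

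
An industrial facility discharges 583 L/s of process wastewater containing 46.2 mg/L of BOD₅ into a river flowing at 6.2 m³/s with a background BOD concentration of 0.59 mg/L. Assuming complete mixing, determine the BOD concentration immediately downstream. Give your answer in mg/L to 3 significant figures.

4.51 mg/L

583 L/s = 0.583 m³/s.
Flow-weighted mixing gives C = (0.583·46.2 + 6.2·0.59) / (0.583 + 6.2) = 30.59/6.783 = 4.51 mg/L.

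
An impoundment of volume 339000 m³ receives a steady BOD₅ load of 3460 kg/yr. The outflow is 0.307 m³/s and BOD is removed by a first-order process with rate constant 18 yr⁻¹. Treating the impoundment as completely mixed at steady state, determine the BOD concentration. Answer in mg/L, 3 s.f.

0.219 mg/L

Outflow Q = 0.307 m³/s × 3.156e+07 s/yr = 9.688e+06 m³/yr.
Steady-state CSTR mass balance: W = Q·C + k·V·C, so C = W/(Q + kV).
Q + kV = 9.688e+06 + 18·339000 = 1.579e+07 m³/yr.
C = 3460/1.579e+07 = 0.0002191 kg/m³ = 0.2191 mg/L.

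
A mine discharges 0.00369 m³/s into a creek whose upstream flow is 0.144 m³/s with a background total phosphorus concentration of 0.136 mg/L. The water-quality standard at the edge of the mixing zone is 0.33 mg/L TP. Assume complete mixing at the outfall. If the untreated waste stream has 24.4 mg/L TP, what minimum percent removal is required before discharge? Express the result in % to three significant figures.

Mass balance: 0.33·0.1477 = 0.00369·Cₑ + 0.144·0.136.
Cₑ = (0.04874 − 0.01958) / 0.00369 = 7.901 mg/L.
Required removal = 1 − 7.901/24.4 = 67.62 %.

67.6 %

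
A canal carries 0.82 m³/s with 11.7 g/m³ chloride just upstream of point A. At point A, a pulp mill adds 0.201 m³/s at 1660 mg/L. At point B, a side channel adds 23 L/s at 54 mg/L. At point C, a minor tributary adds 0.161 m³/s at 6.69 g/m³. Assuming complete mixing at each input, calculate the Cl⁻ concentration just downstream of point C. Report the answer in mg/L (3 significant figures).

After input A: C = (0.82·11.7 + 0.201·1660) / 1.021 = 336.2 mg/L.
23 L/s = 0.023 m³/s.
After input B: C = (1.021·336.2 + 0.023·54) / 1.044 = 330 mg/L.
After input C: C = (1.044·330 + 0.161·6.69) / 1.205 = 286.8 mg/L.

287 mg/L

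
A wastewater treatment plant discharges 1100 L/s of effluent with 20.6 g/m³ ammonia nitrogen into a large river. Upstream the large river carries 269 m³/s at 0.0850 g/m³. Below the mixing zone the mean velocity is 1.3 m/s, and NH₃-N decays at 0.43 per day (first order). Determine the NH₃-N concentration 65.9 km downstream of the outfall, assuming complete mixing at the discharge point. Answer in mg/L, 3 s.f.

1100 L/s = 1.1 m³/s.
After complete mixing, C₀ = (1.1·20.6 + 269·0.085) / 270.1 = 0.1685 mg/L.
Travel time t = 6.59e+04 m / 1.3 m/s = 5.069e+04 s = 0.5867 d.
C = 0.1685·exp(−0.43·0.5867) = 0.1685·0.777 = 0.131 mg/L.

0.131 mg/L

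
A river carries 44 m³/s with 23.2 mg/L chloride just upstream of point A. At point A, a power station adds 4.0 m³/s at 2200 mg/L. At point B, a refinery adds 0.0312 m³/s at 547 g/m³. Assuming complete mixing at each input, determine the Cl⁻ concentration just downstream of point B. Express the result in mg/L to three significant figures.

After input A: C = (44·23.2 + 4·2200) / 48 = 204.6 mg/L.
After input B: C = (48·204.6 + 0.0312·547) / 48.03 = 204.8 mg/L.

205 mg/L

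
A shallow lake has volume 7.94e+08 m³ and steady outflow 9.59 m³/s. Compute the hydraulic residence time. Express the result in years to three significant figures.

2.62 yr

Q = 9.59 m³/s × 3.156e+07 s/yr = 3.026e+08 m³/yr.
Hydraulic residence time τ = V/Q = 7.94e+08/3.026e+08 = 2.624 yr.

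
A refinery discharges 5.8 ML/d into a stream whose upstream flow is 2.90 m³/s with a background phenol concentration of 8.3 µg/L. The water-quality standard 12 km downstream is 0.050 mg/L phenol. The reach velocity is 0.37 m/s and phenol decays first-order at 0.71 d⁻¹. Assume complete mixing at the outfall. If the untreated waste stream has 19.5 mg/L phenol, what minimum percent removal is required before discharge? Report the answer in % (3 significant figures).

5.8 ML/d = 0.06713 m³/s.
8.3 µg/L = 0.0083 mg/L.
Travel time to the compliance point: t = 1.2e+04/0.37 = 3.243e+04 s = 0.3754 d; decay factor exp(−0.71·0.3754) = 0.766.
So the concentration just after mixing may be at most 0.05/0.766 = 0.06527 mg/L.
Mass balance: 0.06527·2.967 = 0.06713·Cₑ + 2.9·0.0083.
Cₑ = (0.1937 − 0.02407) / 0.06713 = 2.526 mg/L.
Required removal = 1 − 2.526/19.5 = 87.04 %.

87.0 %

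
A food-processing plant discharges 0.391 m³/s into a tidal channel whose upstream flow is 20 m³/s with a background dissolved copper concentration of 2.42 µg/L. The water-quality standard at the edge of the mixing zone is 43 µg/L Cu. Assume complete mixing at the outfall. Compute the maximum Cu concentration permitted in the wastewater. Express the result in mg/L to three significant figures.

2.42 µg/L = 0.00242 mg/L.
43 µg/L = 0.043 mg/L.
Mass balance: 0.043·20.39 = 0.391·Cₑ + 20·0.00242.
Cₑ = (0.8768 − 0.0484) / 0.391 = 2.119 mg/L.

2.12 mg/L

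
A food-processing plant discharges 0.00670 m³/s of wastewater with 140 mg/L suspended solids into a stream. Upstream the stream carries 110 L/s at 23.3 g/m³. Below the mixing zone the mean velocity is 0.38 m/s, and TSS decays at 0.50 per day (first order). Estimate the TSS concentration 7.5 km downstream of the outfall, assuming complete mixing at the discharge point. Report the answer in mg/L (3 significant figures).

26.8 mg/L

110 L/s = 0.11 m³/s.
After complete mixing, C₀ = (0.0067·140 + 0.11·23.3) / 0.1167 = 30 mg/L.
Travel time t = 7500 m / 0.38 m/s = 1.974e+04 s = 0.2284 d.
C = 30·exp(−0.50·0.2284) = 30·0.8921 = 26.76 mg/L.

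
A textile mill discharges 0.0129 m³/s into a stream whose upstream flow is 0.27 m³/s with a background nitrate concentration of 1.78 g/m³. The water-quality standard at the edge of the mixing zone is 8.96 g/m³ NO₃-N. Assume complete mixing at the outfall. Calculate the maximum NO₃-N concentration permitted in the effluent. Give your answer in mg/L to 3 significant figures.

159 mg/L

Mass balance: 8.96·0.2829 = 0.0129·Cₑ + 0.27·1.78.
Cₑ = (2.535 − 0.4806) / 0.0129 = 159.2 mg/L.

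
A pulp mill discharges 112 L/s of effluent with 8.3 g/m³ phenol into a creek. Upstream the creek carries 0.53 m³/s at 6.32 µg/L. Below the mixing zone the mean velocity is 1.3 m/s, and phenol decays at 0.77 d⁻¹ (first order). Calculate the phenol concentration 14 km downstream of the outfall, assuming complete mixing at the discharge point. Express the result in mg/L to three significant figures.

1.32 mg/L

112 L/s = 0.112 m³/s.
6.32 µg/L = 0.00632 mg/L.
After complete mixing, C₀ = (0.112·8.3 + 0.53·0.00632) / 0.642 = 1.453 mg/L.
Travel time t = 1.4e+04 m / 1.3 m/s = 1.077e+04 s = 0.1246 d.
C = 1.453·exp(−0.77·0.1246) = 1.453·0.9085 = 1.32 mg/L.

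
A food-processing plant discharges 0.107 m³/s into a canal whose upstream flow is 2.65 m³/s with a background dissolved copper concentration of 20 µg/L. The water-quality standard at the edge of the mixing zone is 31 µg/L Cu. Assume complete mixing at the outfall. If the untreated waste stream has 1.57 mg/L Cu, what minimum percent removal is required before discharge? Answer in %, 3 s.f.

20 µg/L = 0.02 mg/L.
31 µg/L = 0.031 mg/L.
Mass balance: 0.031·2.757 = 0.107·Cₑ + 2.65·0.02.
Cₑ = (0.08547 − 0.053) / 0.107 = 0.3034 mg/L.
Required removal = 1 − 0.3034/1.57 = 80.67 %.

80.7 %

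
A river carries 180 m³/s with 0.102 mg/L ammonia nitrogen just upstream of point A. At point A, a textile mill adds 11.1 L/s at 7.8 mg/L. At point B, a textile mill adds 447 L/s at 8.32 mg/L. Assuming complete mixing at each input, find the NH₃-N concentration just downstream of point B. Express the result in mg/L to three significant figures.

11.1 L/s = 0.0111 m³/s.
After input A: C = (180·0.102 + 0.0111·7.8) / 180 = 0.1025 mg/L.
447 L/s = 0.447 m³/s.
After input B: C = (180·0.1025 + 0.447·8.32) / 180.5 = 0.1228 mg/L.

0.123 mg/L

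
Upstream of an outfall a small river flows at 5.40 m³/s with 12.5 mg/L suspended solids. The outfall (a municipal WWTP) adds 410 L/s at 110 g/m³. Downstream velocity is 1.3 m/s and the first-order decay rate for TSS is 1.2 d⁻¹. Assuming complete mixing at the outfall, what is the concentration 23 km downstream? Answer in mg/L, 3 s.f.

410 L/s = 0.41 m³/s.
After complete mixing, C₀ = (0.41·110 + 5.4·12.5) / 5.81 = 19.38 mg/L.
Travel time t = 2.3e+04 m / 1.3 m/s = 1.769e+04 s = 0.2048 d.
C = 19.38·exp(−1.2·0.2048) = 19.38·0.7821 = 15.16 mg/L.

15.2 mg/L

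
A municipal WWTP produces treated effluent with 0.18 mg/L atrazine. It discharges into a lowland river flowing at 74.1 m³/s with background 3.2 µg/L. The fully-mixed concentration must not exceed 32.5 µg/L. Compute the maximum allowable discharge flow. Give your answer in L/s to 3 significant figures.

3.2 µg/L = 0.0032 mg/L.
32.5 µg/L = 0.0325 mg/L.
Mass balance at complete mixing: C_std·(Q_w + Q_r) = Q_w·C_e + Q_r·C_b.
Rearranging, Q_w = Q_r·(C_std − C_b)/(C_e − C_std) = 74.1·(0.0325 − 0.0032) / (0.18 − 0.0325) = 14.72 m³/s.
= 1.472e+04 L/s.

14700 L/s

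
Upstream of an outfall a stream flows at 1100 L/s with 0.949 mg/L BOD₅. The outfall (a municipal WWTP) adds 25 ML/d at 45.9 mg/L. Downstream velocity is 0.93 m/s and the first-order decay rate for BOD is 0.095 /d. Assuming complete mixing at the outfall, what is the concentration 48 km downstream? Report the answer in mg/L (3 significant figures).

9.74 mg/L

25 ML/d = 0.2894 m³/s.
1100 L/s = 1.1 m³/s.
After complete mixing, C₀ = (0.2894·45.9 + 1.1·0.949) / 1.389 = 10.31 mg/L.
Travel time t = 4.8e+04 m / 0.93 m/s = 5.161e+04 s = 0.5974 d.
C = 10.31·exp(−0.095·0.5974) = 10.31·0.9448 = 9.742 mg/L.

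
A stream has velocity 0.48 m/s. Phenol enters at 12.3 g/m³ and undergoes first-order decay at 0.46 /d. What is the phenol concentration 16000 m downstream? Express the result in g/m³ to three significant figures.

10.3 g/m³

Travel time t = 16000 m / 0.48 m/s = 1.6e+04/0.48 = 3.333e+04 s = 0.3858 d.
First-order decay: C = 12.3·exp(−0.46·0.3858) = 12.3·0.8374 = 10.3 g/m³.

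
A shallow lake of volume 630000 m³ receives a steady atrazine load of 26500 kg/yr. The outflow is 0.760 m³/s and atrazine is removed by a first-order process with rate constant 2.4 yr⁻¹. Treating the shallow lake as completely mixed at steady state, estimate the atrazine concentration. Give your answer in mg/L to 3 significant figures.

1.04 mg/L

Outflow Q = 0.760 m³/s × 3.156e+07 s/yr = 2.398e+07 m³/yr.
Steady-state CSTR mass balance: W = Q·C + k·V·C, so C = W/(Q + kV).
Q + kV = 2.398e+07 + 2.4·630000 = 2.55e+07 m³/yr.
C = 26500/2.55e+07 = 0.001039 kg/m³ = 1.039 mg/L.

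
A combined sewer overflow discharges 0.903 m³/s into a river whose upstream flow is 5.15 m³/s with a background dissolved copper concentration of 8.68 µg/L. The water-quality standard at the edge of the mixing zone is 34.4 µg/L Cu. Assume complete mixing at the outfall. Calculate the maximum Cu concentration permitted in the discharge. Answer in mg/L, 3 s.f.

8.68 µg/L = 0.00868 mg/L.
34.4 µg/L = 0.0344 mg/L.
Mass balance: 0.0344·6.053 = 0.903·Cₑ + 5.15·0.00868.
Cₑ = (0.2082 − 0.0447) / 0.903 = 0.1811 mg/L.

0.181 mg/L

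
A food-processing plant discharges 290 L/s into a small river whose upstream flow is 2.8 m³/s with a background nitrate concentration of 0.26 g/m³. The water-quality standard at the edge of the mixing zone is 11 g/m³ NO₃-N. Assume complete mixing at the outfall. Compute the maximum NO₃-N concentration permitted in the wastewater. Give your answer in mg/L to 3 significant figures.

115 mg/L

290 L/s = 0.29 m³/s.
Mass balance: 11·3.09 = 0.29·Cₑ + 2.8·0.26.
Cₑ = (33.99 − 0.728) / 0.29 = 114.7 mg/L.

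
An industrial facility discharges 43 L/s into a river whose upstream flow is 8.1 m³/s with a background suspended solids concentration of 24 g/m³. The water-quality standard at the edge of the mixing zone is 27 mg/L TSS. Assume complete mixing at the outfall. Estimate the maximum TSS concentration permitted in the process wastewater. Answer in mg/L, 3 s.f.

592 mg/L

43 L/s = 0.043 m³/s.
Mass balance: 27·8.143 = 0.043·Cₑ + 8.1·24.
Cₑ = (219.9 − 194.4) / 0.043 = 592.1 mg/L.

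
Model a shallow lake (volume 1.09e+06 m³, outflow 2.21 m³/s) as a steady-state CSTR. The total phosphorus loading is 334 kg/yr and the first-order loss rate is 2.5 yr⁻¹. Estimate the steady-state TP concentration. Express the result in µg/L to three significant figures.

4.61 µg/L

Outflow Q = 2.21 m³/s × 3.156e+07 s/yr = 6.974e+07 m³/yr.
Steady-state CSTR mass balance: W = Q·C + k·V·C, so C = W/(Q + kV).
Q + kV = 6.974e+07 + 2.5·1.09e+06 = 7.247e+07 m³/yr.
C = 334/7.247e+07 = 4.609e-06 kg/m³ = 0.004609 mg/L = 4.609 µg/L.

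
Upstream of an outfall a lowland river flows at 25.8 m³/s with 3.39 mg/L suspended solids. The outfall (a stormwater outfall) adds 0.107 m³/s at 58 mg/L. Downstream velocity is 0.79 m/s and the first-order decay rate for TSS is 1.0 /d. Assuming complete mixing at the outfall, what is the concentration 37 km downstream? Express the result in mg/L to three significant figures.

After complete mixing, C₀ = (0.107·58 + 25.8·3.39) / 25.91 = 3.616 mg/L.
Travel time t = 3.7e+04 m / 0.79 m/s = 4.684e+04 s = 0.5421 d.
C = 3.616·exp(−1.0·0.5421) = 3.616·0.5815 = 2.103 mg/L.

2.10 mg/L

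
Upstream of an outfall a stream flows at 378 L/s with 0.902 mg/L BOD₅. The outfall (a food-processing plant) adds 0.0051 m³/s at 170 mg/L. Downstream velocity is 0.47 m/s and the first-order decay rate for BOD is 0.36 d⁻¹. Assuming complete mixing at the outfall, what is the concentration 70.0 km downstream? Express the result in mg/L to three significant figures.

378 L/s = 0.378 m³/s.
After complete mixing, C₀ = (0.0051·170 + 0.378·0.902) / 0.3831 = 3.153 mg/L.
Travel time t = 7e+04 m / 0.47 m/s = 1.489e+05 s = 1.724 d.
C = 3.153·exp(−0.36·1.724) = 3.153·0.5376 = 1.695 mg/L.

1.70 mg/L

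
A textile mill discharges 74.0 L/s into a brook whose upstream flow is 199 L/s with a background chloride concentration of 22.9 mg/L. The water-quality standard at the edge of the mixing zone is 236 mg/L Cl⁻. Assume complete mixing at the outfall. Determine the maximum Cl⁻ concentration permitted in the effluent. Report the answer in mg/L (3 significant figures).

809 mg/L

74.0 L/s = 0.074 m³/s.
199 L/s = 0.199 m³/s.
Mass balance: 236·0.273 = 0.074·Cₑ + 0.199·22.9.
Cₑ = (64.43 − 4.557) / 0.074 = 809.1 mg/L.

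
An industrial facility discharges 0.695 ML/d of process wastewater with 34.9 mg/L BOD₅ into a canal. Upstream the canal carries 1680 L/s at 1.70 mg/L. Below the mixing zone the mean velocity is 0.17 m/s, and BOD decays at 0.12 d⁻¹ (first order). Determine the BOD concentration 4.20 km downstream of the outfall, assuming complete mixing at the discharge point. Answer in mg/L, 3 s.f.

1.80 mg/L

0.695 ML/d = 0.008044 m³/s.
1680 L/s = 1.68 m³/s.
After complete mixing, C₀ = (0.008044·34.9 + 1.68·1.7) / 1.688 = 1.858 mg/L.
Travel time t = 4200 m / 0.17 m/s = 2.471e+04 s = 0.2859 d.
C = 1.858·exp(−0.12·0.2859) = 1.858·0.9663 = 1.796 mg/L.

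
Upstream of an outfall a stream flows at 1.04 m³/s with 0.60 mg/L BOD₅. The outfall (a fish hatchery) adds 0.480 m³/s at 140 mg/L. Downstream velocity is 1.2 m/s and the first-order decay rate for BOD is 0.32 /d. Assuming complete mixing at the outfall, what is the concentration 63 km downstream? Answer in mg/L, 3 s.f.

After complete mixing, C₀ = (0.48·140 + 1.04·0.6) / 1.52 = 44.62 mg/L.
Travel time t = 6.3e+04 m / 1.2 m/s = 5.25e+04 s = 0.6076 d.
C = 44.62·exp(−0.32·0.6076) = 44.62·0.8233 = 36.74 mg/L.

36.7 mg/L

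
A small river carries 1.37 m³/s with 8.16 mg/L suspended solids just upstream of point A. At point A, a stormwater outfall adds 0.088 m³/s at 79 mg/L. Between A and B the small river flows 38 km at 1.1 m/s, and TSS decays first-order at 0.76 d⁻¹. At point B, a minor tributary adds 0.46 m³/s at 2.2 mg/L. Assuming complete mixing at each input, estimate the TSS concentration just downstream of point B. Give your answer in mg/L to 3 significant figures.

After input A: C = (1.37·8.16 + 0.088·79) / 1.458 = 12.44 mg/L.
Over the 38 km reach to input B (t = 3.455e+04 s = 0.3998 d), decay gives C = 12.44·exp(−0.76·0.3998) = 9.177 mg/L.
After input B: C = (1.458·9.177 + 0.46·2.2) / 1.918 = 7.504 mg/L.

7.50 mg/L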